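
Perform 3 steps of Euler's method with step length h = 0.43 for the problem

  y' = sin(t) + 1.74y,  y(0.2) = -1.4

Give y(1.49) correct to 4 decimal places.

-6.4009

Euler: y_{n+1} = y_n + h·f(t_n, y_n).
t=0.200000, y=-1.400000: f=-2.237331 → y ← -1.400000 + 0.43·(-2.237331) = -2.362052
t=0.630000, y=-2.362052: f=-3.520826 → y ← -2.362052 + 0.43·(-3.520826) = -3.876007
t=1.060000, y=-3.876007: f=-5.871897 → y ← -3.876007 + 0.43·(-5.871897) = -6.400923
y(1.49) ≈ -6.4009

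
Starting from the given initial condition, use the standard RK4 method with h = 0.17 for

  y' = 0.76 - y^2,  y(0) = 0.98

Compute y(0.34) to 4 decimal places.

0.9300

RK4: k1 = f(t_n, y_n); k2 = f(t_n + h/2, y_n + (h/2)·k1); k3 = f(t_n + h/2, y_n + (h/2)·k2); k4 = f(t_n + h, y_n + h·k3); y_{n+1} = y_n + (h/6)·(k1 + 2k2 + 2k3 + k4).
t=0.000000, y=0.980000:
  k1 = f(0.000000, 0.980000) = -0.200400
  k2 = f(0.085000, 0.962966) = -0.167304
  k3 = f(0.085000, 0.965779) = -0.172729
  k4 = f(0.170000, 0.950636) = -0.143709
  y ← 0.980000 + (0.17/6)·(k1 + 2k2 + 2k3 + k4) = 0.950982
t=0.170000, y=0.950982:
  k1 = f(0.170000, 0.950982) = -0.144366
  k2 = f(0.255000, 0.938711) = -0.121178
  k3 = f(0.255000, 0.940682) = -0.124882
  k4 = f(0.340000, 0.929752) = -0.104438
  y ← 0.950982 + (0.17/6)·(k1 + 2k2 + 2k3 + k4) = 0.929989
y(0.34) ≈ 0.9300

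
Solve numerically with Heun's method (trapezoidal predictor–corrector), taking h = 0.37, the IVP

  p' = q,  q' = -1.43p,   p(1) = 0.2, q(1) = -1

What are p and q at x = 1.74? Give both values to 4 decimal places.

-0.5440, -0.8090

Heun on (p,q): k1 = f(x_n, state_n); k2 = f(x_n + h, state_n + h·k1); state_{n+1} = state_n + (h/2)·(k1 + k2).
1.000000: (0.200000, -1.000000)
  k1 = (-1.000000, -0.286000)
  predictor → (-0.170000, -1.105820)
  k2 = (-1.105820, 0.243100)
  → (-0.189577, -1.007937)
1.370000: (-0.189577, -1.007937)
  k1 = (-1.007937, 0.271095)
  predictor → (-0.562513, -0.907631)
  k2 = (-0.907631, 0.804394)
  → (-0.543957, -0.808971)
(p(1.74), q(1.74)) ≈ (-0.5440, -0.8090)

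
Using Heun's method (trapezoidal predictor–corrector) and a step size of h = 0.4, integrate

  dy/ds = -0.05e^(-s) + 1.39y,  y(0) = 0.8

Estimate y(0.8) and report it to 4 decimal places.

Heun: k1 = f(s_n, y_n); k2 = f(s_n + h, y_n + h·k1); y_{n+1} = y_n + (h/2)·(k1 + k2).
s=0.000000, y=0.800000:
  k1 = f(0.000000, 0.800000) = 1.062000
  k2 = f(0.400000, 1.224800) = 1.668956
  y ← 0.800000 + (0.4/2)·(1.062000 + 1.668956) = 1.346191
s=0.400000, y=1.346191:
  k1 = f(0.400000, 1.346191) = 1.837690
  k2 = f(0.800000, 2.081267) = 2.870495
  y ← 1.346191 + (0.4/2)·(1.837690 + 2.870495) = 2.287828
y(0.8) ≈ 2.2878

2.2878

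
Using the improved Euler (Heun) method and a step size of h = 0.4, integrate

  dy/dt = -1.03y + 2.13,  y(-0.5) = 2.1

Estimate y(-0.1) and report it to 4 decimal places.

Heun: k1 = f(t_n, y_n); k2 = f(t_n + h, y_n + h·k1); y_{n+1} = y_n + (h/2)·(k1 + k2).
t=-0.500000, y=2.100000:
  k1 = f(-0.500000, 2.100000) = -0.033000
  k2 = f(-0.100000, 2.086800) = -0.019404
  y ← 2.100000 + (0.4/2)·(-0.033000 + (-0.019404)) = 2.089519
y(-0.1) ≈ 2.0895

2.0895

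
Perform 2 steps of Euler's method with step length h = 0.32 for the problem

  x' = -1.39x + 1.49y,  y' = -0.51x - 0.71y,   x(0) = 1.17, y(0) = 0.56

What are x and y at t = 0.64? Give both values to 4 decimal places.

0.6242, 0.0373

Euler on (x,y): x_{n+1} = x_n + h·x', y_{n+1} = y_n + h·y'.
0.000000: (1.170000, 0.560000); f=(-0.791900, -0.994300) → (0.916592, 0.241824)
0.320000: (0.916592, 0.241824); f=(-0.913745, -0.639157) → (0.624194, 0.037294)
(x(0.64), y(0.64)) ≈ (0.6242, 0.0373)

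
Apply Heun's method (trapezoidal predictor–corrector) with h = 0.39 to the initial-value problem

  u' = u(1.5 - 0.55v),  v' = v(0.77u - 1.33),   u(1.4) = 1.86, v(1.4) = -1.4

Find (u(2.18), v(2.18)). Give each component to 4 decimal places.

Heun on (u,v): k1 = f(t_n, state_n); k2 = f(t_n + h, state_n + h·k1); state_{n+1} = state_n + (h/2)·(k1 + k2).
1.400000: (1.860000, -1.400000)
  k1 = (4.222200, -0.143080)
  predictor → (3.506658, -1.455801)
  k2 = (8.067735, -1.994632)
  → (4.256537, -1.816854)
1.790000: (4.256537, -1.816854)
  k1 = (10.638235, -3.538384)
  predictor → (8.405449, -3.196824)
  k2 = (27.387079, -16.438693)
  → (11.671474, -5.712384)
(u(2.18), v(2.18)) ≈ (11.6715, -5.7124)

11.6715, -5.7124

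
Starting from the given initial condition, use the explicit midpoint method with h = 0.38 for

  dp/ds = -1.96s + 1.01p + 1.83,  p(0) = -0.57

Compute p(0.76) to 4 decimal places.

0.1410

Midpoint: k1 = f(s_n, p_n); k2 = f(s_n + h/2, p_n + (h/2)·k1); p_{n+1} = p_n + h·k2.
s=0.000000, p=-0.570000:
  k1 = f(0.000000, -0.570000) = 1.254300
  k2 = f(0.190000, -0.331683) = 1.122600
  p ← -0.570000 + 0.38·1.122600 = -0.143412
s=0.380000, p=-0.143412:
  k1 = f(0.380000, -0.143412) = 0.940354
  k2 = f(0.570000, 0.035255) = 0.748408
  p ← -0.143412 + 0.38·0.748408 = 0.140983
p(0.76) ≈ 0.1410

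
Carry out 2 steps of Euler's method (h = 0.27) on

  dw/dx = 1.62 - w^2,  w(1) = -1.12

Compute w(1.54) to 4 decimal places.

Euler: w_{n+1} = w_n + h·f(x_n, w_n).
x=1.000000, w=-1.120000: f=0.365600 → w ← -1.120000 + 0.27·0.365600 = -1.021288
x=1.270000, w=-1.021288: f=0.576971 → w ← -1.021288 + 0.27·0.576971 = -0.865506
w(1.54) ≈ -0.8655

-0.8655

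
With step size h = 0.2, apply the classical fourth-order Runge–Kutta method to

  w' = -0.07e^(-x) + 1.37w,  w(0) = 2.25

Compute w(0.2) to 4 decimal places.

2.9445

RK4: k1 = f(x_n, w_n); k2 = f(x_n + h/2, w_n + (h/2)·k1); k3 = f(x_n + h/2, w_n + (h/2)·k2); k4 = f(x_n + h, w_n + h·k3); w_{n+1} = w_n + (h/6)·(k1 + 2k2 + 2k3 + k4).
x=0.000000, w=2.250000:
  k1 = f(0.000000, 2.250000) = 3.012500
  k2 = f(0.100000, 2.551250) = 3.431874
  k3 = f(0.100000, 2.593187) = 3.489328
  k4 = f(0.200000, 2.947866) = 3.981265
  w ← 2.250000 + (0.2/6)·(k1 + 2k2 + 2k3 + k4) = 2.944539
w(0.2) ≈ 2.9445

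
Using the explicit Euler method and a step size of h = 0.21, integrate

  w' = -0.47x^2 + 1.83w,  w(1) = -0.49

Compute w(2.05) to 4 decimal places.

-4.3152

Euler: w_{n+1} = w_n + h·f(x_n, w_n).
x=1.000000, w=-0.490000: f=-1.366700 → w ← -0.490000 + 0.21·(-1.366700) = -0.777007
x=1.210000, w=-0.777007: f=-2.110050 → w ← -0.777007 + 0.21·(-2.110050) = -1.220117
x=1.420000, w=-1.220117: f=-3.180523 → w ← -1.220117 + 0.21·(-3.180523) = -1.888027
x=1.630000, w=-1.888027: f=-4.703833 → w ← -1.888027 + 0.21·(-4.703833) = -2.875832
x=1.840000, w=-2.875832: f=-6.854005 → w ← -2.875832 + 0.21·(-6.854005) = -4.315173
w(2.05) ≈ -4.3152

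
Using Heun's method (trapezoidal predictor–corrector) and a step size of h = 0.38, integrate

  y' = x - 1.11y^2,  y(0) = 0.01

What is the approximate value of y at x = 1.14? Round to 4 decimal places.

0.5687

Heun: k1 = f(x_n, y_n); k2 = f(x_n + h, y_n + h·k1); y_{n+1} = y_n + (h/2)·(k1 + k2).
x=0.000000, y=0.010000:
  k1 = f(0.000000, 0.010000) = -0.000111
  k2 = f(0.380000, 0.009958) = 0.379890
  y ← 0.010000 + (0.38/2)·(-0.000111 + 0.379890) = 0.082158
x=0.380000, y=0.082158:
  k1 = f(0.380000, 0.082158) = 0.372508
  k2 = f(0.760000, 0.223711) = 0.704448
  y ← 0.082158 + (0.38/2)·(0.372508 + 0.704448) = 0.286780
x=0.760000, y=0.286780:
  k1 = f(0.760000, 0.286780) = 0.668711
  k2 = f(1.140000, 0.540890) = 0.815257
  y ← 0.286780 + (0.38/2)·(0.668711 + 0.815257) = 0.568733
y(1.14) ≈ 0.5687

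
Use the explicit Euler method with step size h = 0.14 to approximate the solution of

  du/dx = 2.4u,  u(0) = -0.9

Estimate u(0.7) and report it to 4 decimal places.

Euler: u_{n+1} = u_n + h·f(x_n, u_n).
x=0.000000, u=-0.900000: f=-2.160000 → u ← -0.900000 + 0.14·(-2.160000) = -1.202400
x=0.140000, u=-1.202400: f=-2.885760 → u ← -1.202400 + 0.14·(-2.885760) = -1.606406
x=0.280000, u=-1.606406: f=-3.855375 → u ← -1.606406 + 0.14·(-3.855375) = -2.146159
x=0.420000, u=-2.146159: f=-5.150781 → u ← -2.146159 + 0.14·(-5.150781) = -2.867268
x=0.560000, u=-2.867268: f=-6.881444 → u ← -2.867268 + 0.14·(-6.881444) = -3.830671
u(0.7) ≈ -3.8307

-3.8307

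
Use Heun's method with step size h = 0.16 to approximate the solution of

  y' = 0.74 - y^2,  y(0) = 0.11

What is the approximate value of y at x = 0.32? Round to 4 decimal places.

Heun: k1 = f(x_n, y_n); k2 = f(x_n + h, y_n + h·k1); y_{n+1} = y_n + (h/2)·(k1 + k2).
x=0.000000, y=0.110000:
  k1 = f(0.000000, 0.110000) = 0.727900
  k2 = f(0.160000, 0.226464) = 0.688714
  y ← 0.110000 + (0.16/2)·(0.727900 + 0.688714) = 0.223329
x=0.160000, y=0.223329:
  k1 = f(0.160000, 0.223329) = 0.690124
  k2 = f(0.320000, 0.333749) = 0.628612
  y ← 0.223329 + (0.16/2)·(0.690124 + 0.628612) = 0.328828
y(0.32) ≈ 0.3288

0.3288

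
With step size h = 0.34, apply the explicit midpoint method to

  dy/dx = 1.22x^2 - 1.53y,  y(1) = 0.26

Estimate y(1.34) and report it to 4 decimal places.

Midpoint: k1 = f(x_n, y_n); k2 = f(x_n + h/2, y_n + (h/2)·k1); y_{n+1} = y_n + h·k2.
x=1.000000, y=0.260000:
  k1 = f(1.000000, 0.260000) = 0.822200
  k2 = f(1.170000, 0.399774) = 1.058404
  y ← 0.260000 + 0.34·1.058404 = 0.619857
y(1.34) ≈ 0.6199

0.6199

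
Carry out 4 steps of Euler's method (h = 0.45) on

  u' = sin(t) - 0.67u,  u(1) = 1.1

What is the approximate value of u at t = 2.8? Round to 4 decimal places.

Euler: u_{n+1} = u_n + h·f(t_n, u_n).
t=1.000000, u=1.100000: f=0.104471 → u ← 1.100000 + 0.45·0.104471 = 1.147012
t=1.450000, u=1.147012: f=0.224215 → u ← 1.147012 + 0.45·0.224215 = 1.247909
t=1.900000, u=1.247909: f=0.110201 → u ← 1.247909 + 0.45·0.110201 = 1.297499
t=2.350000, u=1.297499: f=-0.157851 → u ← 1.297499 + 0.45·(-0.157851) = 1.226466
u(2.8) ≈ 1.2265

1.2265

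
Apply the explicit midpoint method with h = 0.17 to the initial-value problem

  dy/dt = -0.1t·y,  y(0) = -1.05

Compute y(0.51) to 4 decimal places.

-1.0364

Midpoint: k1 = f(t_n, y_n); k2 = f(t_n + h/2, y_n + (h/2)·k1); y_{n+1} = y_n + h·k2.
t=0.000000, y=-1.050000:
  k1 = f(0.000000, -1.050000) = 0.000000
  k2 = f(0.085000, -1.050000) = 0.008925
  y ← -1.050000 + 0.17·0.008925 = -1.048483
t=0.170000, y=-1.048483:
  k1 = f(0.170000, -1.048483) = 0.017824
  k2 = f(0.255000, -1.046968) = 0.026698
  y ← -1.048483 + 0.17·0.026698 = -1.043944
t=0.340000, y=-1.043944:
  k1 = f(0.340000, -1.043944) = 0.035494
  k2 = f(0.425000, -1.040927) = 0.044239
  y ← -1.043944 + 0.17·0.044239 = -1.036423
y(0.51) ≈ -1.0364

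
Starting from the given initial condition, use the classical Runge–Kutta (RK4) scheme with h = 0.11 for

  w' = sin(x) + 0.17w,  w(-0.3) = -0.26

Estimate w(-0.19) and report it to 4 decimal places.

RK4: k1 = f(x_n, w_n); k2 = f(x_n + h/2, w_n + (h/2)·k1); k3 = f(x_n + h/2, w_n + (h/2)·k2); k4 = f(x_n + h, w_n + h·k3); w_{n+1} = w_n + (h/6)·(k1 + 2k2 + 2k3 + k4).
x=-0.300000, w=-0.260000:
  k1 = f(-0.300000, -0.260000) = -0.339720
  k2 = f(-0.245000, -0.278685) = -0.289933
  k3 = f(-0.245000, -0.275946) = -0.289467
  k4 = f(-0.190000, -0.291841) = -0.238472
  w ← -0.260000 + (0.11/6)·(k1 + 2k2 + 2k3 + k4) = -0.291845
w(-0.19) ≈ -0.2918

-0.2918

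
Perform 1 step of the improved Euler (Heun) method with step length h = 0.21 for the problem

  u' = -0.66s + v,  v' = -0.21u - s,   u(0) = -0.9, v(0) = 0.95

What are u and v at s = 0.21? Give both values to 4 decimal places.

-0.7109, 0.9632

Heun on (u,v): k1 = f(s_n, state_n); k2 = f(s_n + h, state_n + h·k1); state_{n+1} = state_n + (h/2)·(k1 + k2).
0.000000: (-0.900000, 0.950000)
  k1 = (0.950000, 0.189000)
  predictor → (-0.700500, 0.989690)
  k2 = (0.851090, -0.062895)
  → (-0.710886, 0.963241)
(u(0.21), v(0.21)) ≈ (-0.7109, 0.9632)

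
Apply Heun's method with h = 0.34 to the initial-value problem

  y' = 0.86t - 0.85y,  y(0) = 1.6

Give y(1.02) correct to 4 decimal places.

1.0319

Heun: k1 = f(t_n, y_n); k2 = f(t_n + h, y_n + h·k1); y_{n+1} = y_n + (h/2)·(k1 + k2).
t=0.000000, y=1.600000:
  k1 = f(0.000000, 1.600000) = -1.360000
  k2 = f(0.340000, 1.137600) = -0.674560
  y ← 1.600000 + (0.34/2)·(-1.360000 + (-0.674560)) = 1.254125
t=0.340000, y=1.254125:
  k1 = f(0.340000, 1.254125) = -0.773606
  k2 = f(0.680000, 0.991099) = -0.257634
  y ← 1.254125 + (0.34/2)·(-0.773606 + (-0.257634)) = 1.078814
t=0.680000, y=1.078814:
  k1 = f(0.680000, 1.078814) = -0.332192
  k2 = f(1.020000, 0.965869) = 0.056212
  y ← 1.078814 + (0.34/2)·(-0.332192 + 0.056212) = 1.031897
y(1.02) ≈ 1.0319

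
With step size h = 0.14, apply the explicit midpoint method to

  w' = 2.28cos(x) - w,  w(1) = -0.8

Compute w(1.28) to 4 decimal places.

-0.3791

Midpoint: k1 = f(x_n, w_n); k2 = f(x_n + h/2, w_n + (h/2)·k1); w_{n+1} = w_n + h·k2.
x=1.000000, w=-0.800000:
  k1 = f(1.000000, -0.800000) = 2.031889
  k2 = f(1.070000, -0.657768) = 1.752451
  w ← -0.800000 + 0.14·1.752451 = -0.554657
x=1.140000, w=-0.554657:
  k1 = f(1.140000, -0.554657) = 1.506772
  k2 = f(1.210000, -0.449183) = 1.254067
  w ← -0.554657 + 0.14·1.254067 = -0.379087
w(1.28) ≈ -0.3791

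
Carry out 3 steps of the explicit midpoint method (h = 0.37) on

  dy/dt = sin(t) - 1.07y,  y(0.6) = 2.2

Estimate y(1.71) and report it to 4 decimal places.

Midpoint: k1 = f(t_n, y_n); k2 = f(t_n + h/2, y_n + (h/2)·k1); y_{n+1} = y_n + h·k2.
t=0.600000, y=2.200000:
  k1 = f(0.600000, 2.200000) = -1.789358
  k2 = f(0.785000, 1.868969) = -1.292971
  y ← 2.200000 + 0.37·(-1.292971) = 1.721601
t=0.970000, y=1.721601:
  k1 = f(0.970000, 1.721601) = -1.017227
  k2 = f(1.155000, 1.533414) = -0.725958
  y ← 1.721601 + 0.37·(-0.725958) = 1.452996
t=1.340000, y=1.452996:
  k1 = f(1.340000, 1.452996) = -0.581221
  k2 = f(1.525000, 1.345470) = -0.440702
  y ← 1.452996 + 0.37·(-0.440702) = 1.289937
y(1.71) ≈ 1.2899

1.2899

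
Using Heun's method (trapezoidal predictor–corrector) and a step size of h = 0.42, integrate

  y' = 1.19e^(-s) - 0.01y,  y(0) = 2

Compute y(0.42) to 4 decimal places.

2.4047

Heun: k1 = f(s_n, y_n); k2 = f(s_n + h, y_n + h·k1); y_{n+1} = y_n + (h/2)·(k1 + k2).
s=0.000000, y=2.000000:
  k1 = f(0.000000, 2.000000) = 1.170000
  k2 = f(0.420000, 2.491400) = 0.756972
  y ← 2.000000 + (0.42/2)·(1.170000 + 0.756972) = 2.404664
y(0.42) ≈ 2.4047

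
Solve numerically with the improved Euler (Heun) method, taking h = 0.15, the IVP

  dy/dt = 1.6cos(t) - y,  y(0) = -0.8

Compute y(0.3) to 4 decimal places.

Heun: k1 = f(t_n, y_n); k2 = f(t_n + h, y_n + h·k1); y_{n+1} = y_n + (h/2)·(k1 + k2).
t=0.000000, y=-0.800000:
  k1 = f(0.000000, -0.800000) = 2.400000
  k2 = f(0.150000, -0.440000) = 2.022034
  y ← -0.800000 + (0.15/2)·(2.400000 + 2.022034) = -0.468347
t=0.150000, y=-0.468347:
  k1 = f(0.150000, -0.468347) = 2.050381
  k2 = f(0.300000, -0.160790) = 1.689329
  y ← -0.468347 + (0.15/2)·(2.050381 + 1.689329) = -0.187869
y(0.3) ≈ -0.1879

-0.1879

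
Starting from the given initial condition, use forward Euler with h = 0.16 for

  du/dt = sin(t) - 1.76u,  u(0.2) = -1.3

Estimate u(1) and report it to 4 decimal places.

Euler: u_{n+1} = u_n + h·f(t_n, u_n).
t=0.200000, u=-1.300000: f=2.486669 → u ← -1.300000 + 0.16·2.486669 = -0.902133
t=0.360000, u=-0.902133: f=1.940028 → u ← -0.902133 + 0.16·1.940028 = -0.591728
t=0.520000, u=-0.591728: f=1.538322 → u ← -0.591728 + 0.16·1.538322 = -0.345597
t=0.680000, u=-0.345597: f=1.237044 → u ← -0.345597 + 0.16·1.237044 = -0.147670
t=0.840000, u=-0.147670: f=1.004542 → u ← -0.147670 + 0.16·1.004542 = 0.013057
u(1) ≈ 0.0131

0.0131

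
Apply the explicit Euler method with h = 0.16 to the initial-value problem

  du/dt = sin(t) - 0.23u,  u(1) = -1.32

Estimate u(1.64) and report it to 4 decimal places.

-0.5711

Euler: u_{n+1} = u_n + h·f(t_n, u_n).
t=1.000000, u=-1.320000: f=1.145071 → u ← -1.320000 + 0.16·1.145071 = -1.136789
t=1.160000, u=-1.136789: f=1.178264 → u ← -1.136789 + 0.16·1.178264 = -0.948266
t=1.320000, u=-0.948266: f=1.186816 → u ← -0.948266 + 0.16·1.186816 = -0.758376
t=1.480000, u=-0.758376: f=1.170307 → u ← -0.758376 + 0.16·1.170307 = -0.571127
u(1.64) ≈ -0.5711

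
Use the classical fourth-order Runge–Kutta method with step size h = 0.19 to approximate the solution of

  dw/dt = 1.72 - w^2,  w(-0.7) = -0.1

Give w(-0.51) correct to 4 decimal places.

RK4: k1 = f(t_n, w_n); k2 = f(t_n + h/2, w_n + (h/2)·k1); k3 = f(t_n + h/2, w_n + (h/2)·k2); k4 = f(t_n + h, w_n + h·k3); w_{n+1} = w_n + (h/6)·(k1 + 2k2 + 2k3 + k4).
t=-0.700000, w=-0.100000:
  k1 = f(-0.700000, -0.100000) = 1.710000
  k2 = f(-0.605000, 0.062450) = 1.716100
  k3 = f(-0.605000, 0.063029) = 1.716027
  k4 = f(-0.510000, 0.226045) = 1.668904
  w ← -0.100000 + (0.19/6)·(k1 + 2k2 + 2k3 + k4) = 0.224367
w(-0.51) ≈ 0.2244

0.2244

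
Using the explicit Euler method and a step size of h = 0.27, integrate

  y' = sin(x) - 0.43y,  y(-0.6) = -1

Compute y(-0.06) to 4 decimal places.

-1.0035

Euler: y_{n+1} = y_n + h·f(x_n, y_n).
x=-0.600000, y=-1.000000: f=-0.134642 → y ← -1.000000 + 0.27·(-0.134642) = -1.036353
x=-0.330000, y=-1.036353: f=0.121589 → y ← -1.036353 + 0.27·0.121589 = -1.003524
y(-0.06) ≈ -1.0035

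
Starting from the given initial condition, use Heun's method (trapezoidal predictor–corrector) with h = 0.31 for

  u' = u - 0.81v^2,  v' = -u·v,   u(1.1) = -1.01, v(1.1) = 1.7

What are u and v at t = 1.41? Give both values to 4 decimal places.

-2.4726, 2.6750

Heun on (u,v): k1 = f(t_n, state_n); k2 = f(t_n + h, state_n + h·k1); state_{n+1} = state_n + (h/2)·(k1 + k2).
1.100000: (-1.010000, 1.700000)
  k1 = (-3.350900, 1.717000)
  predictor → (-2.048779, 2.232270)
  k2 = (-6.085033, 4.573428)
  → (-2.472570, 2.675016)
(u(1.41), v(1.41)) ≈ (-2.4726, 2.6750)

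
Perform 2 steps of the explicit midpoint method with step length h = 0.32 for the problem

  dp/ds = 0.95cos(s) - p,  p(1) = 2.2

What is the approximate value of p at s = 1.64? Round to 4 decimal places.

1.2613

Midpoint: k1 = f(s_n, p_n); k2 = f(s_n + h/2, p_n + (h/2)·k1); p_{n+1} = p_n + h·k2.
s=1.000000, p=2.200000:
  k1 = f(1.000000, 2.200000) = -1.686713
  k2 = f(1.160000, 1.930126) = -1.550753
  p ← 2.200000 + 0.32·(-1.550753) = 1.703759
s=1.320000, p=1.703759:
  k1 = f(1.320000, 1.703759) = -1.467992
  k2 = f(1.480000, 1.468880) = -1.382742
  p ← 1.703759 + 0.32·(-1.382742) = 1.261281
p(1.64) ≈ 1.2613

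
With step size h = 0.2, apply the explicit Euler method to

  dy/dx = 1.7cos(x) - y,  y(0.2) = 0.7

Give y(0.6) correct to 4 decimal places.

1.0277

Euler: y_{n+1} = y_n + h·f(x_n, y_n).
x=0.200000, y=0.700000: f=0.966113 → y ← 0.700000 + 0.2·0.966113 = 0.893223
x=0.400000, y=0.893223: f=0.672581 → y ← 0.893223 + 0.2·0.672581 = 1.027739
y(0.6) ≈ 1.0277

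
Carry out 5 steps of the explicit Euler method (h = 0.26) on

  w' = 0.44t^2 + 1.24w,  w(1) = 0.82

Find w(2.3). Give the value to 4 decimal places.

5.5036

Euler: w_{n+1} = w_n + h·f(t_n, w_n).
t=1.000000, w=0.820000: f=1.456800 → w ← 0.820000 + 0.26·1.456800 = 1.198768
t=1.260000, w=1.198768: f=2.185016 → w ← 1.198768 + 0.26·2.185016 = 1.766872
t=1.520000, w=1.766872: f=3.207498 → w ← 1.766872 + 0.26·3.207498 = 2.600822
t=1.780000, w=2.600822: f=4.619115 → w ← 2.600822 + 0.26·4.619115 = 3.801791
t=2.040000, w=3.801791: f=6.545325 → w ← 3.801791 + 0.26·6.545325 = 5.503576
w(2.3) ≈ 5.5036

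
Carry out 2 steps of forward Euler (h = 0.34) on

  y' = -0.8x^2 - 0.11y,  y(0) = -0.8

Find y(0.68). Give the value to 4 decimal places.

-0.7727

Euler: y_{n+1} = y_n + h·f(x_n, y_n).
x=0.000000, y=-0.800000: f=0.088000 → y ← -0.800000 + 0.34·0.088000 = -0.770080
x=0.340000, y=-0.770080: f=-0.007771 → y ← -0.770080 + 0.34·(-0.007771) = -0.772722
y(0.68) ≈ -0.7727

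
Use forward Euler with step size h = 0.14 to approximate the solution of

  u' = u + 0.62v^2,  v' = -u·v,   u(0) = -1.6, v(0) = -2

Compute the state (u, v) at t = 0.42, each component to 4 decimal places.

Euler on (u,v): u_{n+1} = u_n + h·u', v_{n+1} = v_n + h·v'.
0.000000: (-1.600000, -2.000000); f=(0.880000, -3.200000) → (-1.476800, -2.448000)
0.140000: (-1.476800, -2.448000); f=(2.238676, -3.615206) → (-1.163385, -2.954129)
0.280000: (-1.163385, -2.954129); f=(4.247279, -3.436790) → (-0.568766, -3.435280)
(u(0.42), v(0.42)) ≈ (-0.5688, -3.4353)

-0.5688, -3.4353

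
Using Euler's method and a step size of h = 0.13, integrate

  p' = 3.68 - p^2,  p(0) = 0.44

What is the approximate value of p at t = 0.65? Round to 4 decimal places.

1.8074

Euler: p_{n+1} = p_n + h·f(t_n, p_n).
t=0.000000, p=0.440000: f=3.486400 → p ← 0.440000 + 0.13·3.486400 = 0.893232
t=0.130000, p=0.893232: f=2.882137 → p ← 0.893232 + 0.13·2.882137 = 1.267910
t=0.260000, p=1.267910: f=2.072405 → p ← 1.267910 + 0.13·2.072405 = 1.537322
t=0.390000, p=1.537322: f=1.316640 → p ← 1.537322 + 0.13·1.316640 = 1.708486
t=0.520000, p=1.708486: f=0.761077 → p ← 1.708486 + 0.13·0.761077 = 1.807426
p(0.65) ≈ 1.8074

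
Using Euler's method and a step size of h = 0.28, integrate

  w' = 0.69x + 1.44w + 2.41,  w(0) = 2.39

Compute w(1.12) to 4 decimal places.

Euler: w_{n+1} = w_n + h·f(x_n, w_n).
x=0.000000, w=2.390000: f=5.851600 → w ← 2.390000 + 0.28·5.851600 = 4.028448
x=0.280000, w=4.028448: f=8.404165 → w ← 4.028448 + 0.28·8.404165 = 6.381614
x=0.560000, w=6.381614: f=11.985924 → w ← 6.381614 + 0.28·11.985924 = 9.737673
x=0.840000, w=9.737673: f=17.011849 → w ← 9.737673 + 0.28·17.011849 = 14.500991
w(1.12) ≈ 14.5010

14.5010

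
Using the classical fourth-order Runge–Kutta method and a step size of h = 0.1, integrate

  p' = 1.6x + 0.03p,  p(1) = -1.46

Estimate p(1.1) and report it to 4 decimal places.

-1.2961

RK4: k1 = f(x_n, p_n); k2 = f(x_n + h/2, p_n + (h/2)·k1); k3 = f(x_n + h/2, p_n + (h/2)·k2); k4 = f(x_n + h, p_n + h·k3); p_{n+1} = p_n + (h/6)·(k1 + 2k2 + 2k3 + k4).
x=1.000000, p=-1.460000:
  k1 = f(1.000000, -1.460000) = 1.556200
  k2 = f(1.050000, -1.382190) = 1.638534
  k3 = f(1.050000, -1.378073) = 1.638658
  k4 = f(1.100000, -1.296134) = 1.721116
  p ← -1.460000 + (0.1/6)·(k1 + 2k2 + 2k3 + k4) = -1.296138
p(1.1) ≈ -1.2961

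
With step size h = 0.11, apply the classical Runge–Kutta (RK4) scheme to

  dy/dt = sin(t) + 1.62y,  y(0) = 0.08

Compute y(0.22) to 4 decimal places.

RK4: k1 = f(t_n, y_n); k2 = f(t_n + h/2, y_n + (h/2)·k1); k3 = f(t_n + h/2, y_n + (h/2)·k2); k4 = f(t_n + h, y_n + h·k3); y_{n+1} = y_n + (h/6)·(k1 + 2k2 + 2k3 + k4).
t=0.000000, y=0.080000:
  k1 = f(0.000000, 0.080000) = 0.129600
  k2 = f(0.055000, 0.087128) = 0.196120
  k3 = f(0.055000, 0.090787) = 0.202047
  k4 = f(0.110000, 0.102225) = 0.275383
  y ← 0.080000 + (0.11/6)·(k1 + 2k2 + 2k3 + k4) = 0.102024
t=0.110000, y=0.102024:
  k1 = f(0.110000, 0.102024) = 0.275057
  k2 = f(0.165000, 0.117152) = 0.354039
  k3 = f(0.165000, 0.121496) = 0.361076
  k4 = f(0.220000, 0.141743) = 0.447852
  y ← 0.102024 + (0.11/6)·(k1 + 2k2 + 2k3 + k4) = 0.141498
y(0.22) ≈ 0.1415

0.1415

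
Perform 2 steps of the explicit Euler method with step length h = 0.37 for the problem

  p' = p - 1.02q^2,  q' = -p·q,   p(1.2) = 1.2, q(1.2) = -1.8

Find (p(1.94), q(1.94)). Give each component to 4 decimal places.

Euler on (p,q): p_{n+1} = p_n + h·p', q_{n+1} = q_n + h·q'.
1.200000: (1.200000, -1.800000); f=(-2.104800, 2.160000) → (0.421224, -1.000800)
1.570000: (0.421224, -1.000800); f=(-0.600409, 0.421561) → (0.199073, -0.844822)
(p(1.94), q(1.94)) ≈ (0.1991, -0.8448)

0.1991, -0.8448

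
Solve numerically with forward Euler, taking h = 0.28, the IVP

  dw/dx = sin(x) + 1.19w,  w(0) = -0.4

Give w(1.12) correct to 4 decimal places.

-0.7194

Euler: w_{n+1} = w_n + h·f(x_n, w_n).
x=0.000000, w=-0.400000: f=-0.476000 → w ← -0.400000 + 0.28·(-0.476000) = -0.533280
x=0.280000, w=-0.533280: f=-0.358248 → w ← -0.533280 + 0.28·(-0.358248) = -0.633589
x=0.560000, w=-0.633589: f=-0.222785 → w ← -0.633589 + 0.28·(-0.222785) = -0.695969
x=0.840000, w=-0.695969: f=-0.083560 → w ← -0.695969 + 0.28·(-0.083560) = -0.719366
w(1.12) ≈ -0.7194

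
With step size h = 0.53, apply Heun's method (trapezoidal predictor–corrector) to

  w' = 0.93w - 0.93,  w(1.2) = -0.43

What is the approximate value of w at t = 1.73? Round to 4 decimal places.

-1.3086

Heun: k1 = f(t_n, w_n); k2 = f(t_n + h, w_n + h·k1); w_{n+1} = w_n + (h/2)·(k1 + k2).
t=1.200000, w=-0.430000:
  k1 = f(1.200000, -0.430000) = -1.329900
  k2 = f(1.730000, -1.134847) = -1.985408
  w ← -0.430000 + (0.53/2)·(-1.329900 + (-1.985408)) = -1.308557
w(1.73) ≈ -1.3086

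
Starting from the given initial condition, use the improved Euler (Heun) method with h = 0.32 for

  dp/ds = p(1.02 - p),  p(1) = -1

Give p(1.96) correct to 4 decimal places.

-85.0882

Heun: k1 = f(s_n, p_n); k2 = f(s_n + h, p_n + h·k1); p_{n+1} = p_n + (h/2)·(k1 + k2).
s=1.000000, p=-1.000000:
  k1 = f(1.000000, -1.000000) = -2.020000
  k2 = f(1.320000, -1.646400) = -4.389961
  p ← -1.000000 + (0.32/2)·(-2.020000 + (-4.389961)) = -2.025594
s=1.320000, p=-2.025594:
  k1 = f(1.320000, -2.025594) = -6.169136
  k2 = f(1.640000, -3.999717) = -20.077449
  p ← -2.025594 + (0.32/2)·(-6.169136 + (-20.077449)) = -6.225047
s=1.640000, p=-6.225047:
  k1 = f(1.640000, -6.225047) = -45.100762
  k2 = f(1.960000, -20.657291) = -447.794116
  p ← -6.225047 + (0.32/2)·(-45.100762 + (-447.794116)) = -85.088228
p(1.96) ≈ -85.0882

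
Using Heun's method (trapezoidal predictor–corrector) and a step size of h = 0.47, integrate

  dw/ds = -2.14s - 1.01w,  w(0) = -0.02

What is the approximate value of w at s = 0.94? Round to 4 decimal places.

-0.7558

Heun: k1 = f(s_n, w_n); k2 = f(s_n + h, w_n + h·k1); w_{n+1} = w_n + (h/2)·(k1 + k2).
s=0.000000, w=-0.020000:
  k1 = f(0.000000, -0.020000) = 0.020200
  k2 = f(0.470000, -0.010506) = -0.995189
  w ← -0.020000 + (0.47/2)·(0.020200 + (-0.995189)) = -0.249122
s=0.470000, w=-0.249122:
  k1 = f(0.470000, -0.249122) = -0.754186
  k2 = f(0.940000, -0.603590) = -1.401974
  w ← -0.249122 + (0.47/2)·(-0.754186 + (-1.401974)) = -0.755820
w(0.94) ≈ -0.7558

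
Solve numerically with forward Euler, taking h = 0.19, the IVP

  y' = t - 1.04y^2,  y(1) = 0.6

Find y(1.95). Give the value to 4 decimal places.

1.1834

Euler: y_{n+1} = y_n + h·f(t_n, y_n).
t=1.000000, y=0.600000: f=0.625600 → y ← 0.600000 + 0.19·0.625600 = 0.718864
t=1.190000, y=0.718864: f=0.652564 → y ← 0.718864 + 0.19·0.652564 = 0.842851
t=1.380000, y=0.842851: f=0.641186 → y ← 0.842851 + 0.19·0.641186 = 0.964676
t=1.570000, y=0.964676: f=0.602175 → y ← 0.964676 + 0.19·0.602175 = 1.079090
t=1.760000, y=1.079090: f=0.548988 → y ← 1.079090 + 0.19·0.548988 = 1.183397
y(1.95) ≈ 1.1834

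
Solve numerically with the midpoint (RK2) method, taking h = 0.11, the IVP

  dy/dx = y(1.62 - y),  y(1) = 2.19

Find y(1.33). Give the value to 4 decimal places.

Midpoint: k1 = f(x_n, y_n); k2 = f(x_n + h/2, y_n + (h/2)·k1); y_{n+1} = y_n + h·k2.
x=1.000000, y=2.190000:
  k1 = f(1.000000, 2.190000) = -1.248300
  k2 = f(1.055000, 2.121344) = -1.063522
  y ← 2.190000 + 0.11·(-1.063522) = 2.073013
x=1.110000, y=2.073013:
  k1 = f(1.110000, 2.073013) = -0.939101
  k2 = f(1.165000, 2.021362) = -0.811298
  y ← 2.073013 + 0.11·(-0.811298) = 1.983770
x=1.220000, y=1.983770:
  k1 = f(1.220000, 1.983770) = -0.721636
  k2 = f(1.275000, 1.944080) = -0.630037
  y ← 1.983770 + 0.11·(-0.630037) = 1.914466
y(1.33) ≈ 1.9145

1.9145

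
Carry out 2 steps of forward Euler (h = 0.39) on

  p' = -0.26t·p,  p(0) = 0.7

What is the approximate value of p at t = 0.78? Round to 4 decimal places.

Euler: p_{n+1} = p_n + h·f(t_n, p_n).
t=0.000000, p=0.700000: f=0.000000 → p ← 0.700000 + 0.39·0.000000 = 0.700000
t=0.390000, p=0.700000: f=-0.070980 → p ← 0.700000 + 0.39·(-0.070980) = 0.672318
p(0.78) ≈ 0.6723

0.6723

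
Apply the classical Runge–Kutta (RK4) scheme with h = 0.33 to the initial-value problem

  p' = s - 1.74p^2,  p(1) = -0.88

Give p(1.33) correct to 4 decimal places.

RK4: k1 = f(s_n, p_n); k2 = f(s_n + h/2, p_n + (h/2)·k1); k3 = f(s_n + h/2, p_n + (h/2)·k2); k4 = f(s_n + h, p_n + h·k3); p_{n+1} = p_n + (h/6)·(k1 + 2k2 + 2k3 + k4).
s=1.000000, p=-0.880000:
  k1 = f(1.000000, -0.880000) = -0.347456
  k2 = f(1.165000, -0.937330) = -0.363743
  k3 = f(1.165000, -0.940018) = -0.372522
  k4 = f(1.330000, -1.002932) = -0.420219
  p ← -0.880000 + (0.33/6)·(k1 + 2k2 + 2k3 + k4) = -1.003211
p(1.33) ≈ -1.0032

-1.0032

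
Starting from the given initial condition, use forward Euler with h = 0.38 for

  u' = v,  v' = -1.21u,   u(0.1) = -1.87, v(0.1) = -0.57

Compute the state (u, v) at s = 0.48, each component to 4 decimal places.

Euler on (u,v): u_{n+1} = u_n + h·u', v_{n+1} = v_n + h·v'.
0.100000: (-1.870000, -0.570000); f=(-0.570000, 2.262700) → (-2.086600, 0.289826)
(u(0.48), v(0.48)) ≈ (-2.0866, 0.2898)

-2.0866, 0.2898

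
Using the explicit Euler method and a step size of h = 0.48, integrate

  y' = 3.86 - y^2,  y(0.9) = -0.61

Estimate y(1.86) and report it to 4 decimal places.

2.3734

Euler: y_{n+1} = y_n + h·f(t_n, y_n).
t=0.900000, y=-0.610000: f=3.487900 → y ← -0.610000 + 0.48·3.487900 = 1.064192
t=1.380000, y=1.064192: f=2.727495 → y ← 1.064192 + 0.48·2.727495 = 2.373390
y(1.86) ≈ 2.3734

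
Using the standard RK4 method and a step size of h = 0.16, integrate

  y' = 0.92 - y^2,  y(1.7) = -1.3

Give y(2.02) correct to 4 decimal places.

RK4: k1 = f(t_n, y_n); k2 = f(t_n + h/2, y_n + (h/2)·k1); k3 = f(t_n + h/2, y_n + (h/2)·k2); k4 = f(t_n + h, y_n + h·k3); y_{n+1} = y_n + (h/6)·(k1 + 2k2 + 2k3 + k4).
t=1.700000, y=-1.300000:
  k1 = f(1.700000, -1.300000) = -0.770000
  k2 = f(1.780000, -1.361600) = -0.933955
  k3 = f(1.780000, -1.374716) = -0.969845
  k4 = f(1.860000, -1.455175) = -1.197535
  y ← -1.300000 + (0.16/6)·(k1 + 2k2 + 2k3 + k4) = -1.454004
t=1.860000, y=-1.454004:
  k1 = f(1.860000, -1.454004) = -1.194126
  k2 = f(1.940000, -1.549534) = -1.481055
  k3 = f(1.940000, -1.572488) = -1.552718
  k4 = f(2.020000, -1.702439) = -1.978297
  y ← -1.454004 + (0.16/6)·(k1 + 2k2 + 2k3 + k4) = -1.700403
y(2.02) ≈ -1.7004

-1.7004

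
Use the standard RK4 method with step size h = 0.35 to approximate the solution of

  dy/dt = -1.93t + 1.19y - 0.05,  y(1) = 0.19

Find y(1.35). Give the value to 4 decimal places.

-0.7076

RK4: k1 = f(t_n, y_n); k2 = f(t_n + h/2, y_n + (h/2)·k1); k3 = f(t_n + h/2, y_n + (h/2)·k2); k4 = f(t_n + h, y_n + h·k3); y_{n+1} = y_n + (h/6)·(k1 + 2k2 + 2k3 + k4).
t=1.000000, y=0.190000:
  k1 = f(1.000000, 0.190000) = -1.753900
  k2 = f(1.175000, -0.116932) = -2.456900
  k3 = f(1.175000, -0.239957) = -2.603299
  k4 = f(1.350000, -0.721155) = -3.513674
  y ← 0.190000 + (0.35/6)·(k1 + 2k2 + 2k3 + k4) = -0.707632
y(1.35) ≈ -0.7076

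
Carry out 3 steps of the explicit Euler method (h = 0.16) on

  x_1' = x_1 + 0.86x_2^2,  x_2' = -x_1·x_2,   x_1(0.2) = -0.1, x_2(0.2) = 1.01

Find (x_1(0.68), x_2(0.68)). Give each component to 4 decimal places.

0.3446, 0.9938

Euler on (x_1,x_2): x_1_{n+1} = x_1_n + h·x_1', x_2_{n+1} = x_2_n + h·x_2'.
0.200000: (-0.100000, 1.010000); f=(0.777286, 0.101000) → (0.024366, 1.026160)
0.360000: (0.024366, 1.026160); f=(0.929949, -0.025003) → (0.173158, 1.022159)
0.520000: (0.173158, 1.022159); f=(1.071694, -0.176995) → (0.344629, 0.993840)
(x_1(0.68), x_2(0.68)) ≈ (0.3446, 0.9938)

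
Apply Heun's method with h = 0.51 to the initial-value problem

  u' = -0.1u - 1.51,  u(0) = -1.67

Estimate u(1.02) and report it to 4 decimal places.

-2.9718

Heun: k1 = f(t_n, u_n); k2 = f(t_n + h, u_n + h·k1); u_{n+1} = u_n + (h/2)·(k1 + k2).
t=0.000000, u=-1.670000:
  k1 = f(0.000000, -1.670000) = -1.343000
  k2 = f(0.510000, -2.354930) = -1.274507
  u ← -1.670000 + (0.51/2)·(-1.343000 + (-1.274507)) = -2.337464
t=0.510000, u=-2.337464:
  k1 = f(0.510000, -2.337464) = -1.276254
  k2 = f(1.020000, -2.988354) = -1.211165
  u ← -2.337464 + (0.51/2)·(-1.276254 + (-1.211165)) = -2.971756
u(1.02) ≈ -2.9718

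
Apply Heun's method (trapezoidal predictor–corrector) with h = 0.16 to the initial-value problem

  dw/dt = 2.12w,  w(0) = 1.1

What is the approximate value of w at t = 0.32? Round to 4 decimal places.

Heun: k1 = f(t_n, w_n); k2 = f(t_n + h, w_n + h·k1); w_{n+1} = w_n + (h/2)·(k1 + k2).
t=0.000000, w=1.100000:
  k1 = f(0.000000, 1.100000) = 2.332000
  k2 = f(0.160000, 1.473120) = 3.123014
  w ← 1.100000 + (0.16/2)·(2.332000 + 3.123014) = 1.536401
t=0.160000, w=1.536401:
  k1 = f(0.160000, 1.536401) = 3.257170
  k2 = f(0.320000, 2.057548) = 4.362003
  w ← 1.536401 + (0.16/2)·(3.257170 + 4.362003) = 2.145935
w(0.32) ≈ 2.1459

2.1459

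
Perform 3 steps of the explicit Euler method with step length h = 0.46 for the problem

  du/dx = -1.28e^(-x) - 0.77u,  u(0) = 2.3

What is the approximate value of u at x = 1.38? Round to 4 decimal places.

-0.1008

Euler: u_{n+1} = u_n + h·f(x_n, u_n).
x=0.000000, u=2.300000: f=-3.051000 → u ← 2.300000 + 0.46·(-3.051000) = 0.896540
x=0.460000, u=0.896540: f=-1.498379 → u ← 0.896540 + 0.46·(-1.498379) = 0.207286
x=0.920000, u=0.207286: f=-0.669714 → u ← 0.207286 + 0.46·(-0.669714) = -0.100783
u(1.38) ≈ -0.1008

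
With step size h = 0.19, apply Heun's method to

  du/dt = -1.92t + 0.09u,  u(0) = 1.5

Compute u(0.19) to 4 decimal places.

Heun: k1 = f(t_n, u_n); k2 = f(t_n + h, u_n + h·k1); u_{n+1} = u_n + (h/2)·(k1 + k2).
t=0.000000, u=1.500000:
  k1 = f(0.000000, 1.500000) = 0.135000
  k2 = f(0.190000, 1.525650) = -0.227492
  u ← 1.500000 + (0.19/2)·(0.135000 + (-0.227492)) = 1.491213
u(0.19) ≈ 1.4912

1.4912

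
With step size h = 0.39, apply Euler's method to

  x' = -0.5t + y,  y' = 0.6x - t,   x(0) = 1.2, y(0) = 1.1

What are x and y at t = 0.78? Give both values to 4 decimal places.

Euler on (x,y): x_{n+1} = x_n + h·x', y_{n+1} = y_n + h·y'.
0.000000: (1.200000, 1.100000); f=(1.100000, 0.720000) → (1.629000, 1.380800)
0.390000: (1.629000, 1.380800); f=(1.185800, 0.587400) → (2.091462, 1.609886)
(x(0.78), y(0.78)) ≈ (2.0915, 1.6099)

2.0915, 1.6099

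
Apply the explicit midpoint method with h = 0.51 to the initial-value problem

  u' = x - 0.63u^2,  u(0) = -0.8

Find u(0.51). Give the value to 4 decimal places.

-0.9318

Midpoint: k1 = f(x_n, u_n); k2 = f(x_n + h/2, u_n + (h/2)·k1); u_{n+1} = u_n + h·k2.
x=0.000000, u=-0.800000:
  k1 = f(0.000000, -0.800000) = -0.403200
  k2 = f(0.255000, -0.902816) = -0.258498
  u ← -0.800000 + 0.51·(-0.258498) = -0.931834
u(0.51) ≈ -0.9318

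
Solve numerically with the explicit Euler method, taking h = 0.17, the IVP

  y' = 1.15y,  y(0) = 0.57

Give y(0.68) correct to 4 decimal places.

Euler: y_{n+1} = y_n + h·f(x_n, y_n).
x=0.000000, y=0.570000: f=0.655500 → y ← 0.570000 + 0.17·0.655500 = 0.681435
x=0.170000, y=0.681435: f=0.783650 → y ← 0.681435 + 0.17·0.783650 = 0.814656
x=0.340000, y=0.814656: f=0.936854 → y ← 0.814656 + 0.17·0.936854 = 0.973921
x=0.510000, y=0.973921: f=1.120009 → y ← 0.973921 + 0.17·1.120009 = 1.164322
y(0.68) ≈ 1.1643

1.1643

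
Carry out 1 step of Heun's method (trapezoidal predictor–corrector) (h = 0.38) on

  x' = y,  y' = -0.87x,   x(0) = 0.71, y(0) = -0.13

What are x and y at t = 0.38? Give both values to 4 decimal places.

Heun on (x,y): k1 = f(t_n, state_n); k2 = f(t_n + h, state_n + h·k1); state_{n+1} = state_n + (h/2)·(k1 + k2).
0.000000: (0.710000, -0.130000)
  k1 = (-0.130000, -0.617700)
  predictor → (0.660600, -0.364726)
  k2 = (-0.364726, -0.574722)
  → (0.616002, -0.356560)
(x(0.38), y(0.38)) ≈ (0.6160, -0.3566)

0.6160, -0.3566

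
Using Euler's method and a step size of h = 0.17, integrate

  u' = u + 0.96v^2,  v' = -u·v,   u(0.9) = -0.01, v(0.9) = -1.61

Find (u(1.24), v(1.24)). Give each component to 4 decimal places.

0.9057, -1.5000

Euler on (u,v): u_{n+1} = u_n + h·u', v_{n+1} = v_n + h·v'.
0.900000: (-0.010000, -1.610000); f=(2.478416, -0.016100) → (0.411331, -1.612737)
1.070000: (0.411331, -1.612737); f=(2.908215, 0.663368) → (0.905727, -1.499964)
(u(1.24), v(1.24)) ≈ (0.9057, -1.5000)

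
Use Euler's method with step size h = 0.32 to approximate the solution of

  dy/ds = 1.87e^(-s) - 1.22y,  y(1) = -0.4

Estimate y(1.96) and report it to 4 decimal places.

0.2047

Euler: y_{n+1} = y_n + h·f(s_n, y_n).
s=1.000000, y=-0.400000: f=1.175935 → y ← -0.400000 + 0.32·1.175935 = -0.023701
s=1.320000, y=-0.023701: f=0.528458 → y ← -0.023701 + 0.32·0.528458 = 0.145406
s=1.640000, y=0.145406: f=0.185348 → y ← 0.145406 + 0.32·0.185348 = 0.204717
y(1.96) ≈ 0.2047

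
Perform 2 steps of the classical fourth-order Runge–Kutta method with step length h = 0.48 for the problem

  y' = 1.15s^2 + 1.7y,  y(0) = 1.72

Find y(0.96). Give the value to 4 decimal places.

RK4: k1 = f(s_n, y_n); k2 = f(s_n + h/2, y_n + (h/2)·k1); k3 = f(s_n + h/2, y_n + (h/2)·k2); k4 = f(s_n + h, y_n + h·k3); y_{n+1} = y_n + (h/6)·(k1 + 2k2 + 2k3 + k4).
s=0.000000, y=1.720000:
  k1 = f(0.000000, 1.720000) = 2.924000
  k2 = f(0.240000, 2.421760) = 4.183232
  k3 = f(0.240000, 2.723976) = 4.696999
  k4 = f(0.480000, 3.974559) = 7.021711
  y ← 1.720000 + (0.48/6)·(k1 + 2k2 + 2k3 + k4) = 3.936494
s=0.480000, y=3.936494:
  k1 = f(0.480000, 3.936494) = 6.956999
  k2 = f(0.720000, 5.606174) = 10.126655
  k3 = f(0.720000, 6.366891) = 11.419875
  k4 = f(0.960000, 9.418034) = 17.070497
  y ← 3.936494 + (0.48/6)·(k1 + 2k2 + 2k3 + k4) = 9.306138
y(0.96) ≈ 9.3061

9.3061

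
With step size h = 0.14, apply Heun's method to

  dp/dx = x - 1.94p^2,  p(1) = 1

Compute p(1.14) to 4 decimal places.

Heun: k1 = f(x_n, p_n); k2 = f(x_n + h, p_n + h·k1); p_{n+1} = p_n + (h/2)·(k1 + k2).
x=1.000000, p=1.000000:
  k1 = f(1.000000, 1.000000) = -0.940000
  k2 = f(1.140000, 0.868400) = -0.322990
  p ← 1.000000 + (0.14/2)·(-0.940000 + (-0.322990)) = 0.911591
p(1.14) ≈ 0.9116

0.9116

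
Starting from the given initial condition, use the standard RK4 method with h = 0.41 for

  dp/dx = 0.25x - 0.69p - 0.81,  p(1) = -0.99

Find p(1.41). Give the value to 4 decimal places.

RK4: k1 = f(x_n, p_n); k2 = f(x_n + h/2, p_n + (h/2)·k1); k3 = f(x_n + h/2, p_n + (h/2)·k2); k4 = f(x_n + h, p_n + h·k3); p_{n+1} = p_n + (h/6)·(k1 + 2k2 + 2k3 + k4).
x=1.000000, p=-0.990000:
  k1 = f(1.000000, -0.990000) = 0.123100
  k2 = f(1.205000, -0.964765) = 0.156938
  k3 = f(1.205000, -0.957828) = 0.152151
  k4 = f(1.410000, -0.927618) = 0.182556
  p ← -0.990000 + (0.41/6)·(k1 + 2k2 + 2k3 + k4) = -0.926871
p(1.41) ≈ -0.9269

-0.9269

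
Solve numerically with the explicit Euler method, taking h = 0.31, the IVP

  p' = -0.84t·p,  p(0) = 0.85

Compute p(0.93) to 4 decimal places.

Euler: p_{n+1} = p_n + h·f(t_n, p_n).
t=0.000000, p=0.850000: f=0.000000 → p ← 0.850000 + 0.31·0.000000 = 0.850000
t=0.310000, p=0.850000: f=-0.221340 → p ← 0.850000 + 0.31·(-0.221340) = 0.781385
t=0.620000, p=0.781385: f=-0.406945 → p ← 0.781385 + 0.31·(-0.406945) = 0.655232
p(0.93) ≈ 0.6552

0.6552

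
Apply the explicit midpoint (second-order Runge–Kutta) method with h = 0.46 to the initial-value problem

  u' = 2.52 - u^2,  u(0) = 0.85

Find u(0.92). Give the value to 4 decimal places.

Midpoint: k1 = f(t_n, u_n); k2 = f(t_n + h/2, u_n + (h/2)·k1); u_{n+1} = u_n + h·k2.
t=0.000000, u=0.850000:
  k1 = f(0.000000, 0.850000) = 1.797500
  k2 = f(0.230000, 1.263425) = 0.923757
  u ← 0.850000 + 0.46·0.923757 = 1.274928
t=0.460000, u=1.274928:
  k1 = f(0.460000, 1.274928) = 0.894558
  k2 = f(0.690000, 1.480677) = 0.327597
  u ← 1.274928 + 0.46·0.327597 = 1.425623
u(0.92) ≈ 1.4256

1.4256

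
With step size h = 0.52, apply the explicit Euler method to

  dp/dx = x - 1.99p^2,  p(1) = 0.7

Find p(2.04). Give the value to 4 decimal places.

0.9774

Euler: p_{n+1} = p_n + h·f(x_n, p_n).
x=1.000000, p=0.700000: f=0.024900 → p ← 0.700000 + 0.52·0.024900 = 0.712948
x=1.520000, p=0.712948: f=0.508493 → p ← 0.712948 + 0.52·0.508493 = 0.977364
p(2.04) ≈ 0.9774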